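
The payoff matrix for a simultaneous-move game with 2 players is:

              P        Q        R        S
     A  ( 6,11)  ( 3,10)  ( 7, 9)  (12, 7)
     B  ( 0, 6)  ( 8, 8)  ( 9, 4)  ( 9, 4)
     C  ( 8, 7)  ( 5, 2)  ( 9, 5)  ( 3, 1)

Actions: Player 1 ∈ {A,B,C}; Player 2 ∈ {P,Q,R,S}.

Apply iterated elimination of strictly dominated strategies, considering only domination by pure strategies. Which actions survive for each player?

P2 drop R (P beats it: A:11>9 B:6>4 C:7>5)
P2 drop S (P beats it: A:11>7 B:6>4 C:7>1)
P1 drop A (C beats it: P:8>6 Q:5>3)
P1→{B,C} P2→{P,Q}

Remaining: P1:{B,C} P2:{P,Q}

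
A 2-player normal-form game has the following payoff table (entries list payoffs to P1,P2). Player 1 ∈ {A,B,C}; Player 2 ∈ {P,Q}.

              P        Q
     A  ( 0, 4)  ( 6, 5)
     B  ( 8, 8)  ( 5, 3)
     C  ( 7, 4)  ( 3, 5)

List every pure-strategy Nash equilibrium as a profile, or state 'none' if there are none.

(A,P): not NE [P1→B gives 8>0; P2→Q gives 5>4]
(A,Q): NE
(B,P): NE
(B,Q): not NE [P1→A gives 6>5; P2→P gives 8>3]
(C,P): not NE [P1→B gives 8>7; P2→Q gives 5>4]
(C,Q): not NE [P1→A gives 6>3]

NE set: (A,Q), (B,P)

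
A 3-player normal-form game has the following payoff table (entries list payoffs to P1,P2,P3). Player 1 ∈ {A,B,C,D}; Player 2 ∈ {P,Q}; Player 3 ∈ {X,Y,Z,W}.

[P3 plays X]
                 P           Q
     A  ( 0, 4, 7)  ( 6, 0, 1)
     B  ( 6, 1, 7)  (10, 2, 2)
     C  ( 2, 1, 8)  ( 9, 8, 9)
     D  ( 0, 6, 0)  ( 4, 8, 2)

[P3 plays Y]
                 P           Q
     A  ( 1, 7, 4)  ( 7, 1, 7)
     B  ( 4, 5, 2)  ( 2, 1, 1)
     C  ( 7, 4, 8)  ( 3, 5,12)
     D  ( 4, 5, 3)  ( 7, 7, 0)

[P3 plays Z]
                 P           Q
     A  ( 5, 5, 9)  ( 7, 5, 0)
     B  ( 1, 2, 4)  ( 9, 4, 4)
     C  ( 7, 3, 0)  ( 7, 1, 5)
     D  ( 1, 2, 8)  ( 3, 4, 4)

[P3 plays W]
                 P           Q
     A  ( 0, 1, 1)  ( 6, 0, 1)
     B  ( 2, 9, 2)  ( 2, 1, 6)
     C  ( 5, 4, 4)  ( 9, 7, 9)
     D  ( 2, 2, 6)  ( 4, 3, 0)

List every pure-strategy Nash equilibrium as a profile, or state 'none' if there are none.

(A,P,X): not NE [P1→B gives 6>0; P3→Z gives 9>7]
(A,P,Y): not NE [P1→C gives 7>1; P3→Z gives 9>4]
(A,P,Z): not NE [P1→C gives 7>5]
(A,P,W): not NE [P1→C gives 5>0; P3→Z gives 9>1]
(A,Q,X): not NE [P1→B gives 10>6; P2→P gives 4>0; P3→Y gives 7>1]
(A,Q,Y): not NE [P2→P gives 7>1]
(A,Q,Z): not NE [P1→B gives 9>7; P3→Y gives 7>0]
(A,Q,W): not NE [P1→C gives 9>6; P2→P gives 1>0; P3→Y gives 7>1]
(B,P,X): not NE [P2→Q gives 2>1]
(B,P,Y): not NE [P1→C gives 7>4; P3→X gives 7>2]
(B,P,Z): not NE [P1→C gives 7>1; P2→Q gives 4>2; P3→X gives 7>4]
(B,P,W): not NE [P1→C gives 5>2; P3→X gives 7>2]
(B,Q,X): not NE [P3→W gives 6>2]
(B,Q,Y): not NE [P1→D gives 7>2; P2→P gives 5>1; P3→W gives 6>1]
(B,Q,Z): not NE [P3→W gives 6>4]
(B,Q,W): not NE [P1→C gives 9>2; P2→P gives 9>1]
(C,P,X): not NE [P1→B gives 6>2; P2→Q gives 8>1]
(C,P,Y): not NE [P2→Q gives 5>4]
(C,P,Z): not NE [P3→Y gives 8>0]
(C,P,W): not NE [P2→Q gives 7>4; P3→Y gives 8>4]
(C,Q,X): not NE [P1→B gives 10>9; P3→Y gives 12>9]
(C,Q,Y): not NE [P1→D gives 7>3]
(C,Q,Z): not NE [P1→B gives 9>7; P2→P gives 3>1; P3→Y gives 12>5]
(C,Q,W): not NE [P3→Y gives 12>9]
(D,P,X): not NE [P1→B gives 6>0; P2→Q gives 8>6; P3→Z gives 8>0]
(D,P,Y): not NE [P1→C gives 7>4; P2→Q gives 7>5; P3→Z gives 8>3]
(D,P,Z): not NE [P1→C gives 7>1; P2→Q gives 4>2]
(D,P,W): not NE [P1→C gives 5>2; P2→Q gives 3>2; P3→Z gives 8>6]
(D,Q,X): not NE [P1→B gives 10>4; P3→Z gives 4>2]
(D,Q,Y): not NE [P3→Z gives 4>0]
(D,Q,Z): not NE [P1→B gives 9>3]
(D,Q,W): not NE [P1→C gives 9>4; P3→Z gives 4>0]

Equilibria: none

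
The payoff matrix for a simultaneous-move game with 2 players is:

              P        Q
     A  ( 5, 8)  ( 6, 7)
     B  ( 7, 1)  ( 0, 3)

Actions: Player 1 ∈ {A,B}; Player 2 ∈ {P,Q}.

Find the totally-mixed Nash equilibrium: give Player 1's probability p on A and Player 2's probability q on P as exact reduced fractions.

(p,q) = (2/3, 3/4)

P1 indiff ⇒ q·5+(1-q)·6 = q·7+(1-q)·0 ⇒ q(-2) = (1-q)(-6) ⇒ q = 3/4
P2 indiff ⇒ p·8+(1-p)·1 = p·7+(1-p)·3 ⇒ p(1) = (1-p)(2) ⇒ p = 2/3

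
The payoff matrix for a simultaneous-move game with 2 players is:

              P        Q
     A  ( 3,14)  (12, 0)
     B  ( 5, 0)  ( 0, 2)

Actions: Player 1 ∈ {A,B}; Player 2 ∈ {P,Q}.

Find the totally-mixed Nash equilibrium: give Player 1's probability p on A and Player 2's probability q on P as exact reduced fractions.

(p,q) = (1/8, 6/7)

P1 indiff ⇒ q·3+(1-q)·12 = q·5+(1-q)·0 ⇒ q(-2) = (1-q)(-12) ⇒ q = 6/7
P2 indiff ⇒ p·14+(1-p)·0 = p·0+(1-p)·2 ⇒ p(14) = (1-p)(2) ⇒ p = 1/8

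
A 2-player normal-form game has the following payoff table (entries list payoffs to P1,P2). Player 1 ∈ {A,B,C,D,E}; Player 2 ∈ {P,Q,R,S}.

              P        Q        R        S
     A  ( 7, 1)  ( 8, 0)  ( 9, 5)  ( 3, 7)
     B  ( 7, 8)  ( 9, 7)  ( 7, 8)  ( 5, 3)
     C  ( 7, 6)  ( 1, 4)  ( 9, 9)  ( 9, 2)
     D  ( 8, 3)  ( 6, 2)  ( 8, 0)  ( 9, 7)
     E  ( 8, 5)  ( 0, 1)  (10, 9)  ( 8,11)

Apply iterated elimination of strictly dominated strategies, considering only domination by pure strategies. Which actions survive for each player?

Survivors P1:{C,D,E} P2:{P,R,S}

P2 drop Q (P beats it: A:1>0 B:8>7 C:6>4 D:3>2 E:5>1)
P1 drop A (E beats it: P:8>7 R:10>9 S:8>3)
P1 drop B (D beats it: P:8>7 R:8>7 S:9>5)
P1→{C,D,E} P2→{P,R,S}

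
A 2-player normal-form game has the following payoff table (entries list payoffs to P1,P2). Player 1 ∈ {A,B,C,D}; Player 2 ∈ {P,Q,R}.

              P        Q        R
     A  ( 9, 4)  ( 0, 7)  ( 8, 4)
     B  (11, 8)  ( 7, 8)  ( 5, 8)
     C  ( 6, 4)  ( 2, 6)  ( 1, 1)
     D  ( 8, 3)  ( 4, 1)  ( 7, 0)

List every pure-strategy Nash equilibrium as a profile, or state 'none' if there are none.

(A,P): not NE [P1→B gives 11>9; P2→Q gives 7>4]
(A,Q): not NE [P1→B gives 7>0]
(A,R): not NE [P2→Q gives 7>4]
(B,P): NE
(B,Q): NE
(B,R): not NE [P1→A gives 8>5]
(C,P): not NE [P1→B gives 11>6; P2→Q gives 6>4]
(C,Q): not NE [P1→B gives 7>2]
(C,R): not NE [P1→A gives 8>1; P2→Q gives 6>1]
(D,P): not NE [P1→B gives 11>8]
(D,Q): not NE [P1→B gives 7>4; P2→P gives 3>1]
(D,R): not NE [P1→A gives 8>7; P2→P gives 3>0]

PSNE = {(B,P), (B,Q)}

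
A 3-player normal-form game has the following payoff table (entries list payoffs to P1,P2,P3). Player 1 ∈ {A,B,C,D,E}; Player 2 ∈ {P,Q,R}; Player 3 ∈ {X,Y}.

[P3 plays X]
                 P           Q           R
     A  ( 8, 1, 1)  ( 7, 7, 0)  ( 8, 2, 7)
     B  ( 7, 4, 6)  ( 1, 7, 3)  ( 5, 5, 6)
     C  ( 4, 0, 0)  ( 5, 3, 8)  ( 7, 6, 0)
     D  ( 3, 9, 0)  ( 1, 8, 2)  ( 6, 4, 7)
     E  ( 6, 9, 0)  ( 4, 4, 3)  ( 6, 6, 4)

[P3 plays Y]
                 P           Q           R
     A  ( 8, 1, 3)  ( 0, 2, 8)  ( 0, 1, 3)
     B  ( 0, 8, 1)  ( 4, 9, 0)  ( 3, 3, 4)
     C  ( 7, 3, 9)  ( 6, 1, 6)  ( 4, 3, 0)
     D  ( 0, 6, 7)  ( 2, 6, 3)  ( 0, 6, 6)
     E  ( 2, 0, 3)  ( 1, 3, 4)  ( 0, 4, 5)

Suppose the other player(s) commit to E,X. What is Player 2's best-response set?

u_2(P vs E,X) = 9
u_2(Q vs E,X) = 4
u_2(R vs E,X) = 6
max payoff 9 at {P}

BR_2 = {P}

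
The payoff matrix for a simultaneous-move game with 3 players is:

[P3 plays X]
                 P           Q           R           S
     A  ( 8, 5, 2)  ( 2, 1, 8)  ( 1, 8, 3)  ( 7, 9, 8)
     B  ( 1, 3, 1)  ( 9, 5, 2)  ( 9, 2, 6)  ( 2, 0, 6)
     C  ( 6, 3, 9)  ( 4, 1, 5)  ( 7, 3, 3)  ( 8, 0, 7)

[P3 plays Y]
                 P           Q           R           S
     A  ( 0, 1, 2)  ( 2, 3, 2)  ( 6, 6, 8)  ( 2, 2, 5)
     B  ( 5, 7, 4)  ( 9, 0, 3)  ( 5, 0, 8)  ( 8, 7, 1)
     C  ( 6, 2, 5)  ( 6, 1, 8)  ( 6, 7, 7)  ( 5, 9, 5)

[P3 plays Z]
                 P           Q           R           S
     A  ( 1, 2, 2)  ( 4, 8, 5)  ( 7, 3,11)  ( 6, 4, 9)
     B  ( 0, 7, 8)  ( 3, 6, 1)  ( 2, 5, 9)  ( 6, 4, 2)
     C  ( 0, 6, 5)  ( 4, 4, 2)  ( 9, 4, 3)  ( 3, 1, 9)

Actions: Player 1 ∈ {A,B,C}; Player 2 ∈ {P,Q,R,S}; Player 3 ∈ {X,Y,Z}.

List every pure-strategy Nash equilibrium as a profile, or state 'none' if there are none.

Equilibria: none

(A,P,X): not NE [P2→S gives 9>5]
(A,P,Y): not NE [P1→C gives 6>0; P2→R gives 6>1]
(A,P,Z): not NE [P2→Q gives 8>2]
(A,Q,X): not NE [P1→B gives 9>2; P2→S gives 9>1]
(A,Q,Y): not NE [P1→B gives 9>2; P2→R gives 6>3; P3→X gives 8>2]
(A,Q,Z): not NE [P3→X gives 8>5]
(A,R,X): not NE [P1→B gives 9>1; P2→S gives 9>8; P3→Z gives 11>3]
(A,R,Y): not NE [P3→Z gives 11>8]
(A,R,Z): not NE [P1→C gives 9>7; P2→Q gives 8>3]
(A,S,X): not NE [P1→C gives 8>7; P3→Z gives 9>8]
(A,S,Y): not NE [P1→B gives 8>2; P2→R gives 6>2; P3→Z gives 9>5]
(A,S,Z): not NE [P2→Q gives 8>4]
(B,P,X): not NE [P1→A gives 8>1; P2→Q gives 5>3; P3→Z gives 8>1]
(B,P,Y): not NE [P1→C gives 6>5; P3→Z gives 8>4]
(B,P,Z): not NE [P1→A gives 1>0]
(B,Q,X): not NE [P3→Y gives 3>2]
(B,Q,Y): not NE [P2→S gives 7>0]
(B,Q,Z): not NE [P1→C gives 4>3; P2→P gives 7>6; P3→Y gives 3>1]
(B,R,X): not NE [P2→Q gives 5>2; P3→Z gives 9>6]
(B,R,Y): not NE [P1→C gives 6>5; P2→S gives 7>0; P3→Z gives 9>8]
(B,R,Z): not NE [P1→C gives 9>2; P2→P gives 7>5]
(B,S,X): not NE [P1→C gives 8>2; P2→Q gives 5>0]
(B,S,Y): not NE [P3→X gives 6>1]
(B,S,Z): not NE [P2→P gives 7>4; P3→X gives 6>2]
(C,P,X): not NE [P1→A gives 8>6]
(C,P,Y): not NE [P2→S gives 9>2; P3→X gives 9>5]
(C,P,Z): not NE [P1→A gives 1>0; P3→X gives 9>5]
(C,Q,X): not NE [P1→B gives 9>4; P2→R gives 3>1; P3→Y gives 8>5]
(C,Q,Y): not NE [P1→B gives 9>6; P2→S gives 9>1]
(C,Q,Z): not NE [P2→P gives 6>4; P3→Y gives 8>2]
(C,R,X): not NE [P1→B gives 9>7; P3→Y gives 7>3]
(C,R,Y): not NE [P2→S gives 9>7]
(C,R,Z): not NE [P2→P gives 6>4; P3→Y gives 7>3]
(C,S,X): not NE [P2→R gives 3>0; P3→Z gives 9>7]
(C,S,Y): not NE [P1→B gives 8>5; P3→Z gives 9>5]
(C,S,Z): not NE [P1→B gives 6>3; P2→P gives 6>1]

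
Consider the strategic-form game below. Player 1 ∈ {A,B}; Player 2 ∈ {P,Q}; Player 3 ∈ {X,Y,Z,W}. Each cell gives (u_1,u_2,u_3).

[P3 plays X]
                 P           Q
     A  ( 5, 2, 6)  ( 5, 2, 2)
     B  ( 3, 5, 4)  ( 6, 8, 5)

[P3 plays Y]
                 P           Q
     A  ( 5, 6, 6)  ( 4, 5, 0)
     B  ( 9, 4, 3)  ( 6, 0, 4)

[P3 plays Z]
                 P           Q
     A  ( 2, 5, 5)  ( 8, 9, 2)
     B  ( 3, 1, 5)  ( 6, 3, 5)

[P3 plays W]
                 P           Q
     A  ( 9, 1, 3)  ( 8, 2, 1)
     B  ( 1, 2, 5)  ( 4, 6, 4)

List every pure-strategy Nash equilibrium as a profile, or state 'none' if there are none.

(A,P,X): NE
(A,P,Y): not NE [P1→B gives 9>5]
(A,P,Z): not NE [P1→B gives 3>2; P2→Q gives 9>5; P3→Y gives 6>5]
(A,P,W): not NE [P2→Q gives 2>1; P3→Y gives 6>3]
(A,Q,X): not NE [P1→B gives 6>5]
(A,Q,Y): not NE [P1→B gives 6>4; P2→P gives 6>5; P3→Z gives 2>0]
(A,Q,Z): NE
(A,Q,W): not NE [P3→Z gives 2>1]
(B,P,X): not NE [P1→A gives 5>3; P2→Q gives 8>5; P3→W gives 5>4]
(B,P,Y): not NE [P3→W gives 5>3]
(B,P,Z): not NE [P2→Q gives 3>1]
(B,P,W): not NE [P1→A gives 9>1; P2→Q gives 6>2]
(B,Q,X): NE
(B,Q,Y): not NE [P2→P gives 4>0; P3→Z gives 5>4]
(B,Q,Z): not NE [P1→A gives 8>6]
(B,Q,W): not NE [P1→A gives 8>4; P3→Z gives 5>4]

PSNE = {(A,P,X), (A,Q,Z), (B,Q,X)}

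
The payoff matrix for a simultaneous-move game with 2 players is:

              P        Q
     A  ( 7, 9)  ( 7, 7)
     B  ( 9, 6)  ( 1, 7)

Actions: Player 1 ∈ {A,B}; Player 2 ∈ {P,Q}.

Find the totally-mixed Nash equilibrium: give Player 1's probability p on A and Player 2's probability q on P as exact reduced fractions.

(p,q) = (1/3, 3/4)

P1 indiff ⇒ q·7+(1-q)·7 = q·9+(1-q)·1 ⇒ q(-2) = (1-q)(-6) ⇒ q = 3/4
P2 indiff ⇒ p·9+(1-p)·6 = p·7+(1-p)·7 ⇒ p(2) = (1-p)(1) ⇒ p = 1/3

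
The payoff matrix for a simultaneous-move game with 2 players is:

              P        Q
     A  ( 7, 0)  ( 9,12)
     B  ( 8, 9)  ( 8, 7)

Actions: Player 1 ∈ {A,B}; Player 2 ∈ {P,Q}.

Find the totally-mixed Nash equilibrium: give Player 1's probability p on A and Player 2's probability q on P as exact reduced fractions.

P1 indiff ⇒ q·7+(1-q)·9 = q·8+(1-q)·8 ⇒ q(-1) = (1-q)(-1) ⇒ q = 1/2
P2 indiff ⇒ p·0+(1-p)·9 = p·12+(1-p)·7 ⇒ p(-12) = (1-p)(-2) ⇒ p = 1/7

P1 mixes 1/7 on A; P2 mixes 1/2 on P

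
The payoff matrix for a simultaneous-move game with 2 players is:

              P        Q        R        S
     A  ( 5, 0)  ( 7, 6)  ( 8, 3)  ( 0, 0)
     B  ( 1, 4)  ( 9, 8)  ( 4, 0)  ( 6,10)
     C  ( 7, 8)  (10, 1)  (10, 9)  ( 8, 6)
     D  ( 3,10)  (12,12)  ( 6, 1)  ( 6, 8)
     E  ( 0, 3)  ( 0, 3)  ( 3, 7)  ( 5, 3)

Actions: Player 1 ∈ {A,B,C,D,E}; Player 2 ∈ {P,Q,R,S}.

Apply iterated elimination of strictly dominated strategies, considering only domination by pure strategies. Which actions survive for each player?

Remaining: P1:{C,D} P2:{P,Q,R}

P1 drop A (C beats it: P:7>5 Q:10>7 R:10>8 S:8>0)
P1 drop B (C beats it: P:7>1 Q:10>9 R:10>4 S:8>6)
P1 drop E (C beats it: P:7>0 Q:10>0 R:10>3 S:8>5)
P2 drop S (P beats it: C:8>6 D:10>8)
P1→{C,D} P2→{P,Q,R}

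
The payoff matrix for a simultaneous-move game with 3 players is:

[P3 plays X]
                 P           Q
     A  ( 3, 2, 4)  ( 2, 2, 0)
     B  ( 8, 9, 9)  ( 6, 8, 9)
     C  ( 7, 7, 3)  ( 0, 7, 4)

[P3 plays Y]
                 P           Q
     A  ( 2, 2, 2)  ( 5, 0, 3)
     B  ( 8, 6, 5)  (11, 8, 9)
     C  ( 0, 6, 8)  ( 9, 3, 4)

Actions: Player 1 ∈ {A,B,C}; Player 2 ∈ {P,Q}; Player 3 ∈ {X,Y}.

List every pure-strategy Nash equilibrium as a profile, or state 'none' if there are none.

(A,P,X): not NE [P1→B gives 8>3]
(A,P,Y): not NE [P1→B gives 8>2; P3→X gives 4>2]
(A,Q,X): not NE [P1→B gives 6>2; P3→Y gives 3>0]
(A,Q,Y): not NE [P1→B gives 11>5; P2→P gives 2>0]
(B,P,X): NE
(B,P,Y): not NE [P2→Q gives 8>6; P3→X gives 9>5]
(B,Q,X): not NE [P2→P gives 9>8]
(B,Q,Y): NE
(C,P,X): not NE [P1→B gives 8>7; P3→Y gives 8>3]
(C,P,Y): not NE [P1→B gives 8>0]
(C,Q,X): not NE [P1→B gives 6>0]
(C,Q,Y): not NE [P1→B gives 11>9; P2→P gives 6>3]

PSNE = {(B,P,X), (B,Q,Y)}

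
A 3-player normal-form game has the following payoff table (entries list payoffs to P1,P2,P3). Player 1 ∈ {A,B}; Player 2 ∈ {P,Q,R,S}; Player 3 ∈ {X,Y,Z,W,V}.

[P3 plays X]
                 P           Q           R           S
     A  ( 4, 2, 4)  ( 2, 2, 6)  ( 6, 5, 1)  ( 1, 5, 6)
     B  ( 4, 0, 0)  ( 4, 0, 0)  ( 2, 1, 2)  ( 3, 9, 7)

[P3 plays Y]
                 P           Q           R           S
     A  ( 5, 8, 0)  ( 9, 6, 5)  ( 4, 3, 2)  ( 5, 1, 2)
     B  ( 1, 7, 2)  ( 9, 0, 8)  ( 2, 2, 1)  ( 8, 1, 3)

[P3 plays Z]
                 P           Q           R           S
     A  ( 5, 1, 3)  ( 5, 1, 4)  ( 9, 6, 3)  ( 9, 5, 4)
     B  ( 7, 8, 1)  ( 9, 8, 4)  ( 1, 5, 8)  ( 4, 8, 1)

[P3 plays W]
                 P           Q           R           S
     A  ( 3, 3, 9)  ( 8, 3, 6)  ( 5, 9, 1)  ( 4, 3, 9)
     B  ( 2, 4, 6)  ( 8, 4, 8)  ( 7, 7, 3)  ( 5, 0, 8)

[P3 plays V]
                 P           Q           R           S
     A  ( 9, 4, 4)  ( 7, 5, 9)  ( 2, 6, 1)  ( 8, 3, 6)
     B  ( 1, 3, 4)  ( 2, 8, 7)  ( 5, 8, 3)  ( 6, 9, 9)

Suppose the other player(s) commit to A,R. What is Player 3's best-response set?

u_3(X vs A,R) = 1
u_3(Y vs A,R) = 2
u_3(Z vs A,R) = 3
u_3(W vs A,R) = 1
u_3(V vs A,R) = 1
max payoff 3 at {Z}

argmax u_3 = {Z}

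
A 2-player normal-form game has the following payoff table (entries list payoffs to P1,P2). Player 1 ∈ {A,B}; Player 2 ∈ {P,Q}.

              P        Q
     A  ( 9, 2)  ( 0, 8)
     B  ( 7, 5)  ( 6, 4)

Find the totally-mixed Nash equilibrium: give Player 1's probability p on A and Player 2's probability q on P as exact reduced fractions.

P1 indiff ⇒ q·9+(1-q)·0 = q·7+(1-q)·6 ⇒ q(2) = (1-q)(6) ⇒ q = 3/4
P2 indiff ⇒ p·2+(1-p)·5 = p·8+(1-p)·4 ⇒ p(-6) = (1-p)(-1) ⇒ p = 1/7

(p,q) = (1/7, 3/4)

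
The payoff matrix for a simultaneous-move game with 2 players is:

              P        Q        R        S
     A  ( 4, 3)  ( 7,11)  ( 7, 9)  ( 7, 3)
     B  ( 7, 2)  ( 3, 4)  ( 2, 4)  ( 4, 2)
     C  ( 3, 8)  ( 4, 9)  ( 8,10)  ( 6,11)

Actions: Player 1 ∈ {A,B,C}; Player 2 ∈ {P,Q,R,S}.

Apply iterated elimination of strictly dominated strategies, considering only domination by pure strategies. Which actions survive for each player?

Survivors P1:{A,C} P2:{Q,R,S}

P2 drop P (Q beats it: A:11>3 B:4>2 C:9>8)
P1 drop B (A beats it: Q:7>3 R:7>2 S:7>4)
P1→{A,C} P2→{Q,R,S}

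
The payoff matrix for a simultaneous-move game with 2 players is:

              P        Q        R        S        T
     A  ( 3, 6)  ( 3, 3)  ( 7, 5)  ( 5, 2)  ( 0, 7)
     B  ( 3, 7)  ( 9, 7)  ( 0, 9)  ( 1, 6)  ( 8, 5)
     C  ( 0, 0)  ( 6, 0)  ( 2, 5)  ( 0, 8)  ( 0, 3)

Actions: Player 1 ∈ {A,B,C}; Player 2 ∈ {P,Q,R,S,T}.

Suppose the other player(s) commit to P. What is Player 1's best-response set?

u_1(A vs P) = 3
u_1(B vs P) = 3
u_1(C vs P) = 0
max payoff 3 at {A,B}

P1 best: {A,B}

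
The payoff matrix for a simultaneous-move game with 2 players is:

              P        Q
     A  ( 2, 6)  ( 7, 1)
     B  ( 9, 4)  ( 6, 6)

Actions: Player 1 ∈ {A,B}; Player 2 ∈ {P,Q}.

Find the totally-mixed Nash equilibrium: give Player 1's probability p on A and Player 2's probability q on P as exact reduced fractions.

p=2/7, q=1/8

P1 indiff ⇒ q·2+(1-q)·7 = q·9+(1-q)·6 ⇒ q(-7) = (1-q)(-1) ⇒ q = 1/8
P2 indiff ⇒ p·6+(1-p)·4 = p·1+(1-p)·6 ⇒ p(5) = (1-p)(2) ⇒ p = 2/7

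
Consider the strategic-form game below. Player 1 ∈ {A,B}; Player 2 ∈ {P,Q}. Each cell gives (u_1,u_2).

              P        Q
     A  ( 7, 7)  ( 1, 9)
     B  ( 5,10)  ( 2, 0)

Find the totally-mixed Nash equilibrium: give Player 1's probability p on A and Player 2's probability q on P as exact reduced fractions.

p=5/6, q=1/3

P1 indiff ⇒ q·7+(1-q)·1 = q·5+(1-q)·2 ⇒ q(2) = (1-q)(1) ⇒ q = 1/3
P2 indiff ⇒ p·7+(1-p)·10 = p·9+(1-p)·0 ⇒ p(-2) = (1-p)(-10) ⇒ p = 5/6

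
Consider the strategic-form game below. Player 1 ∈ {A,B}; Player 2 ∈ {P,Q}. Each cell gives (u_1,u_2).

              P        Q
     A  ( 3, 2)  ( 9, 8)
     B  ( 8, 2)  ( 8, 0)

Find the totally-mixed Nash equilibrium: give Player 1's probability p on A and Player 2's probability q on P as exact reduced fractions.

P1 indiff ⇒ q·3+(1-q)·9 = q·8+(1-q)·8 ⇒ q(-5) = (1-q)(-1) ⇒ q = 1/6
P2 indiff ⇒ p·2+(1-p)·2 = p·8+(1-p)·0 ⇒ p(-6) = (1-p)(-2) ⇒ p = 1/4

P1 mixes 1/4 on A; P2 mixes 1/6 on P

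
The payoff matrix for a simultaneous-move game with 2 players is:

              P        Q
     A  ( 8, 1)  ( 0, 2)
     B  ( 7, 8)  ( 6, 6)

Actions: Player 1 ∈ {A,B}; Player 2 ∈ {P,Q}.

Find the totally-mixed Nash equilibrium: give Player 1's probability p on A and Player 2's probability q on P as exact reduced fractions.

P1 indiff ⇒ q·8+(1-q)·0 = q·7+(1-q)·6 ⇒ q(1) = (1-q)(6) ⇒ q = 6/7
P2 indiff ⇒ p·1+(1-p)·8 = p·2+(1-p)·6 ⇒ p(-1) = (1-p)(-2) ⇒ p = 2/3

(p,q) = (2/3, 6/7)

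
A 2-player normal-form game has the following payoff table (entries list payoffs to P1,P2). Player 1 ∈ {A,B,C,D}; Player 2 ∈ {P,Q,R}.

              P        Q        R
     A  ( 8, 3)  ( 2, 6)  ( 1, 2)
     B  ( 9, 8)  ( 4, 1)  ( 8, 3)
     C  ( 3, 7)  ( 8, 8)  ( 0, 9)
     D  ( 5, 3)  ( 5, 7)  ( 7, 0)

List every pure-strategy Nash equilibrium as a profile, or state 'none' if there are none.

NE set: (B,P)

(A,P): not NE [P1→B gives 9>8; P2→Q gives 6>3]
(A,Q): not NE [P1→C gives 8>2]
(A,R): not NE [P1→B gives 8>1; P2→Q gives 6>2]
(B,P): NE
(B,Q): not NE [P1→C gives 8>4; P2→P gives 8>1]
(B,R): not NE [P2→P gives 8>3]
(C,P): not NE [P1→B gives 9>3; P2→R gives 9>7]
(C,Q): not NE [P2→R gives 9>8]
(C,R): not NE [P1→B gives 8>0]
(D,P): not NE [P1→B gives 9>5; P2→Q gives 7>3]
(D,Q): not NE [P1→C gives 8>5]
(D,R): not NE [P1→B gives 8>7; P2→Q gives 7>0]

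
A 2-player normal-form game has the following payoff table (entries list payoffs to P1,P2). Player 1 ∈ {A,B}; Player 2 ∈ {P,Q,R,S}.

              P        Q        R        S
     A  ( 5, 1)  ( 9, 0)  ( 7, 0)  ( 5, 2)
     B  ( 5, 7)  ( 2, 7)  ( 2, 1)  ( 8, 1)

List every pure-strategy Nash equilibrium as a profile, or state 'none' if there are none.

NE set: (B,P)

(A,P): not NE [P2→S gives 2>1]
(A,Q): not NE [P2→S gives 2>0]
(A,R): not NE [P2→S gives 2>0]
(A,S): not NE [P1→B gives 8>5]
(B,P): NE
(B,Q): not NE [P1→A gives 9>2]
(B,R): not NE [P1→A gives 7>2; P2→Q gives 7>1]
(B,S): not NE [P2→Q gives 7>1]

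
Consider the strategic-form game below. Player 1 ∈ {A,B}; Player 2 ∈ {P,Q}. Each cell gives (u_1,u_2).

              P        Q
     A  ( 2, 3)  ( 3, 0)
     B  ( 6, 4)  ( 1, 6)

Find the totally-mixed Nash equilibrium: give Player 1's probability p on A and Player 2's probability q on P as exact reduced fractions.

(p,q) = (2/5, 1/3)

P1 indiff ⇒ q·2+(1-q)·3 = q·6+(1-q)·1 ⇒ q(-4) = (1-q)(-2) ⇒ q = 1/3
P2 indiff ⇒ p·3+(1-p)·4 = p·0+(1-p)·6 ⇒ p(3) = (1-p)(2) ⇒ p = 2/5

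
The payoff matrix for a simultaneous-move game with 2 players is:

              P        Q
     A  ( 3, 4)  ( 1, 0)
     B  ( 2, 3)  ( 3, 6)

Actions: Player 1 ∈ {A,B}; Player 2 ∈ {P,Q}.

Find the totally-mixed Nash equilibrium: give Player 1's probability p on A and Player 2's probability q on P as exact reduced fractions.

P1 mixes 3/7 on A; P2 mixes 2/3 on P

P1 indiff ⇒ q·3+(1-q)·1 = q·2+(1-q)·3 ⇒ q(1) = (1-q)(2) ⇒ q = 2/3
P2 indiff ⇒ p·4+(1-p)·3 = p·0+(1-p)·6 ⇒ p(4) = (1-p)(3) ⇒ p = 3/7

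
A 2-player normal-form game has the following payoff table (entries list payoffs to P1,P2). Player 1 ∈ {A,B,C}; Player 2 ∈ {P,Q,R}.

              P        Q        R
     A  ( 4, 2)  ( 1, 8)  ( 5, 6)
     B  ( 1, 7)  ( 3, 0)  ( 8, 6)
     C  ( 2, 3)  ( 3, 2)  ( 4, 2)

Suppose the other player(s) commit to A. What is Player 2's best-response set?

P2 best: {Q}

u_2(P vs A) = 2
u_2(Q vs A) = 8
u_2(R vs A) = 6
max payoff 8 at {Q}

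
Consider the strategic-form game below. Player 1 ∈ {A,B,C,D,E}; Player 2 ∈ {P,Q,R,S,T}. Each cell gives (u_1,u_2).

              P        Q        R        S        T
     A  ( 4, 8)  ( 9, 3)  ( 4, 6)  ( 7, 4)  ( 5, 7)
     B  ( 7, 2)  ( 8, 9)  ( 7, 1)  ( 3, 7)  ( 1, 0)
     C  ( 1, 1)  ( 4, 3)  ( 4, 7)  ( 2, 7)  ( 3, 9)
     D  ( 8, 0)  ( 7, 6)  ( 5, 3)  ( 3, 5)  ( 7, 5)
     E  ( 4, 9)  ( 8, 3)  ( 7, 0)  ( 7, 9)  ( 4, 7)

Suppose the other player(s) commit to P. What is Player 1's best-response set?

argmax u_1 = {D}

u_1(A vs P) = 4
u_1(B vs P) = 7
u_1(C vs P) = 1
u_1(D vs P) = 8
u_1(E vs P) = 4
max payoff 8 at {D}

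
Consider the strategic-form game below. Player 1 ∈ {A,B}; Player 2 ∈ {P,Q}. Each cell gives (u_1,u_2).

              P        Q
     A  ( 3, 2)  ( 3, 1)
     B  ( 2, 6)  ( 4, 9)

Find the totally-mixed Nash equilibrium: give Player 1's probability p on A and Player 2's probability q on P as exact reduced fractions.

P1 indiff ⇒ q·3+(1-q)·3 = q·2+(1-q)·4 ⇒ q(1) = (1-q)(1) ⇒ q = 1/2
P2 indiff ⇒ p·2+(1-p)·6 = p·1+(1-p)·9 ⇒ p(1) = (1-p)(3) ⇒ p = 3/4

P1 mixes 3/4 on A; P2 mixes 1/2 on P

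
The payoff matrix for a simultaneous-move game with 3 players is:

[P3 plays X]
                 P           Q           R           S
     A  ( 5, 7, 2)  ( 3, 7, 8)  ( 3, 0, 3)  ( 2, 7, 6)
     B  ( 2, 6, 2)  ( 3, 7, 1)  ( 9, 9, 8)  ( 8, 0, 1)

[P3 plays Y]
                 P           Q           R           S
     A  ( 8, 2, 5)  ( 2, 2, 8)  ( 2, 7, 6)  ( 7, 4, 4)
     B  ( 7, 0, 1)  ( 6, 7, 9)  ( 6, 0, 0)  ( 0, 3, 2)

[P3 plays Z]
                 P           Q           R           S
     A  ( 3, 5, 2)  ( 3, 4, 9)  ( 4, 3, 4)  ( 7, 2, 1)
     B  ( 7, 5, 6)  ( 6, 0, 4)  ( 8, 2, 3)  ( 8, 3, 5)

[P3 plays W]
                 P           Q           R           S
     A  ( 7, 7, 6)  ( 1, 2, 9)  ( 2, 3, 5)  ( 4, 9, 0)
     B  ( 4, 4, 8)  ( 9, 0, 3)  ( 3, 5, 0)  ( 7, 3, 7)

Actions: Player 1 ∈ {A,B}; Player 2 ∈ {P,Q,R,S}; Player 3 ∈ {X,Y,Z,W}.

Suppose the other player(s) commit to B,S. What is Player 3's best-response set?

u_3(X vs B,S) = 1
u_3(Y vs B,S) = 2
u_3(Z vs B,S) = 5
u_3(W vs B,S) = 7
max payoff 7 at {W}

P3 best: {W}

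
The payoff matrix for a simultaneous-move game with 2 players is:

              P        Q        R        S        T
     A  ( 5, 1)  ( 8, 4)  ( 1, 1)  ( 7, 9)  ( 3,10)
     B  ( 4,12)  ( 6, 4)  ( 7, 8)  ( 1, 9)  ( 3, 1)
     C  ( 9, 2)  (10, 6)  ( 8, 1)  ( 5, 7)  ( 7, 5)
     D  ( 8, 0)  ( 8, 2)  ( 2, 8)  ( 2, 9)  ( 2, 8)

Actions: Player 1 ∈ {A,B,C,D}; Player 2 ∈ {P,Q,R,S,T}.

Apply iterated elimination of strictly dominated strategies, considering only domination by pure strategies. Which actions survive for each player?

Remaining: P1:{A,C} P2:{S,T}

P1 drop B (C beats it: P:9>4 Q:10>6 R:8>7 S:5>1 T:7>3)
P1 drop D (C beats it: P:9>8 Q:10>8 R:8>2 S:5>2 T:7>2)
P2 drop P (Q beats it: A:4>1 C:6>2)
P2 drop Q (S beats it: A:9>4 C:7>6)
P2 drop R (S beats it: A:9>1 C:7>1)
P1→{A,C} P2→{S,T}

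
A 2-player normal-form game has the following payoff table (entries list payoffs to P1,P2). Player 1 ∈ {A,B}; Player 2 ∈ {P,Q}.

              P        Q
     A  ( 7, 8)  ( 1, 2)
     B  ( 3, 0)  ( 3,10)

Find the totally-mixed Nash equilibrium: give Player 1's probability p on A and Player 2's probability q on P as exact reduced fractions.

P1 indiff ⇒ q·7+(1-q)·1 = q·3+(1-q)·3 ⇒ q(4) = (1-q)(2) ⇒ q = 1/3
P2 indiff ⇒ p·8+(1-p)·0 = p·2+(1-p)·10 ⇒ p(6) = (1-p)(10) ⇒ p = 5/8

p=5/8, q=1/3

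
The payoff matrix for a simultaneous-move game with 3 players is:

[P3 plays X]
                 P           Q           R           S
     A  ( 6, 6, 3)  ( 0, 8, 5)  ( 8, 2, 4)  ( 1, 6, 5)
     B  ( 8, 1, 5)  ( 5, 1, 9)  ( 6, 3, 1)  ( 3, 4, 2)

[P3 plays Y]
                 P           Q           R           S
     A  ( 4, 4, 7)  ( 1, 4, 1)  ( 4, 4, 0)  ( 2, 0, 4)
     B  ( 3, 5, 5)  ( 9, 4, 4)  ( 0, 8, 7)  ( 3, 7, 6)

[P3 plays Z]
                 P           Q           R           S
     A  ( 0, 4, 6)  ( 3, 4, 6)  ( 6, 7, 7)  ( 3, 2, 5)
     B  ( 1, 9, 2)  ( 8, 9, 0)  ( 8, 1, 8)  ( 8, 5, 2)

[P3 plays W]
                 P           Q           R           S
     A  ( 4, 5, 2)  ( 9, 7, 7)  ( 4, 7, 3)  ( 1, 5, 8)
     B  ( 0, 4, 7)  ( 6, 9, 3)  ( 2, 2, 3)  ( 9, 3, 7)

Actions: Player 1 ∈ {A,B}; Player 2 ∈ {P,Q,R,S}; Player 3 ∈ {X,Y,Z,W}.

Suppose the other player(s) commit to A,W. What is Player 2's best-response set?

argmax u_2 = {Q,R}

u_2(P vs A,W) = 5
u_2(Q vs A,W) = 7
u_2(R vs A,W) = 7
u_2(S vs A,W) = 5
max payoff 7 at {Q,R}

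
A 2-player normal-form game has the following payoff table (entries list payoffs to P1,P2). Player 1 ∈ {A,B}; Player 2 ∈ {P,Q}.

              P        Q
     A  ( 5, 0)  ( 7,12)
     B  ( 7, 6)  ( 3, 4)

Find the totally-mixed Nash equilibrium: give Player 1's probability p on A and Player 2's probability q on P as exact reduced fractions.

(p,q) = (1/7, 2/3)

P1 indiff ⇒ q·5+(1-q)·7 = q·7+(1-q)·3 ⇒ q(-2) = (1-q)(-4) ⇒ q = 2/3
P2 indiff ⇒ p·0+(1-p)·6 = p·12+(1-p)·4 ⇒ p(-12) = (1-p)(-2) ⇒ p = 1/7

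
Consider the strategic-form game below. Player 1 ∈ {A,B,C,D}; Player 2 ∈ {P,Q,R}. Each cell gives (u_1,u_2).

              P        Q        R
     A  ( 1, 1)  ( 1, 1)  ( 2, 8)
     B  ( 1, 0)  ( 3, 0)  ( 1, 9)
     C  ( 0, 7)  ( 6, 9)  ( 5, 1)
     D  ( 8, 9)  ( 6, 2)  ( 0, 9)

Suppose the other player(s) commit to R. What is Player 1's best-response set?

u_1(A vs R) = 2
u_1(B vs R) = 1
u_1(C vs R) = 5
u_1(D vs R) = 0
max payoff 5 at {C}

P1 best: {C}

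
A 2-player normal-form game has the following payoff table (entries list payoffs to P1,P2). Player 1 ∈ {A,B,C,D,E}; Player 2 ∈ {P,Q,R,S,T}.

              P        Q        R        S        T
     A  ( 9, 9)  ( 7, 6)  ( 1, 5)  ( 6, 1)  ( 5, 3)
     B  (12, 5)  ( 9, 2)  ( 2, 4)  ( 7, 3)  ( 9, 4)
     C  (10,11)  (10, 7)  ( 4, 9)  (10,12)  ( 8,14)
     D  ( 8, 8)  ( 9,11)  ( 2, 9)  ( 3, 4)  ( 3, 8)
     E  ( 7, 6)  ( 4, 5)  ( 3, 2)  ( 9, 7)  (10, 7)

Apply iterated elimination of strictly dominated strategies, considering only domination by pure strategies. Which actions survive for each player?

Remaining: P1:{B,C,E} P2:{P,S,T}

P1 drop A (B beats it: P:12>9 Q:9>7 R:2>1 S:7>6 T:9>5)
P1 drop D (C beats it: P:10>8 Q:10>9 R:4>2 S:10>3 T:8>3)
P2 drop Q (P beats it: B:5>2 C:11>7 E:6>5)
P2 drop R (P beats it: B:5>4 C:11>9 E:6>2)
P1→{B,C,E} P2→{P,S,T}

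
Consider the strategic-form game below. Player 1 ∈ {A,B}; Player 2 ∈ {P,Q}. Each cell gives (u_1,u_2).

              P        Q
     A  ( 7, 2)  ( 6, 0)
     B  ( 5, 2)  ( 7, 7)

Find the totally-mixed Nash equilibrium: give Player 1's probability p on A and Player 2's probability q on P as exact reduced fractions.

P1 indiff ⇒ q·7+(1-q)·6 = q·5+(1-q)·7 ⇒ q(2) = (1-q)(1) ⇒ q = 1/3
P2 indiff ⇒ p·2+(1-p)·2 = p·0+(1-p)·7 ⇒ p(2) = (1-p)(5) ⇒ p = 5/7

P1 mixes 5/7 on A; P2 mixes 1/3 on P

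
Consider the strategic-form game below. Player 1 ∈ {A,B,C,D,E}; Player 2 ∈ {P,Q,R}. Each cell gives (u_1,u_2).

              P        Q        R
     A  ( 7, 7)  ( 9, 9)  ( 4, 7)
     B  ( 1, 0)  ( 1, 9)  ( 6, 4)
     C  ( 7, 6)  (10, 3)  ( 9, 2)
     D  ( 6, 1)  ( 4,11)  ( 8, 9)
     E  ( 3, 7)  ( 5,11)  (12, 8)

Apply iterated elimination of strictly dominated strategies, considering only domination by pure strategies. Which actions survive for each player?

IESDS → P1:{A,C} P2:{P,Q}

P1 drop B (C beats it: P:7>1 Q:10>1 R:9>6)
P1 drop D (C beats it: P:7>6 Q:10>4 R:9>8)
P2 drop R (Q beats it: A:9>7 C:3>2 E:11>8)
P1 drop E (A beats it: P:7>3 Q:9>5)
P1→{A,C} P2→{P,Q}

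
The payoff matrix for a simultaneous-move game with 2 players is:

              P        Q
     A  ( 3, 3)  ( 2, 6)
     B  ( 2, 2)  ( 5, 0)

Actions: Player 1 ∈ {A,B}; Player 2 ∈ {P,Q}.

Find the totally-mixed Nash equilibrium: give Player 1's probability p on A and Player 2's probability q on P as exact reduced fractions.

P1 indiff ⇒ q·3+(1-q)·2 = q·2+(1-q)·5 ⇒ q(1) = (1-q)(3) ⇒ q = 3/4
P2 indiff ⇒ p·3+(1-p)·2 = p·6+(1-p)·0 ⇒ p(-3) = (1-p)(-2) ⇒ p = 2/5

(p,q) = (2/5, 3/4)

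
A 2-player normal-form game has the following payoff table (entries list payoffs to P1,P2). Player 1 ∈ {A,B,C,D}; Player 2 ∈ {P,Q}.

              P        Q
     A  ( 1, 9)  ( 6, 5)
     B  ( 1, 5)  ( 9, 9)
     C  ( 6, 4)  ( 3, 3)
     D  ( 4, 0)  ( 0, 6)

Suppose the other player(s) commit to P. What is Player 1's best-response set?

u_1(A vs P) = 1
u_1(B vs P) = 1
u_1(C vs P) = 6
u_1(D vs P) = 4
max payoff 6 at {C}

argmax u_1 = {C}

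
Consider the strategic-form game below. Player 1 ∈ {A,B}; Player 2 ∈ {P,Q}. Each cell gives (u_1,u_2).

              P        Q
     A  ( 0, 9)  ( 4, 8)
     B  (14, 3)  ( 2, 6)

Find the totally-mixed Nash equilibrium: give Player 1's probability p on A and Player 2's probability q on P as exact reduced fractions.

P1 indiff ⇒ q·0+(1-q)·4 = q·14+(1-q)·2 ⇒ q(-14) = (1-q)(-2) ⇒ q = 1/8
P2 indiff ⇒ p·9+(1-p)·3 = p·8+(1-p)·6 ⇒ p(1) = (1-p)(3) ⇒ p = 3/4

(p,q) = (3/4, 1/8)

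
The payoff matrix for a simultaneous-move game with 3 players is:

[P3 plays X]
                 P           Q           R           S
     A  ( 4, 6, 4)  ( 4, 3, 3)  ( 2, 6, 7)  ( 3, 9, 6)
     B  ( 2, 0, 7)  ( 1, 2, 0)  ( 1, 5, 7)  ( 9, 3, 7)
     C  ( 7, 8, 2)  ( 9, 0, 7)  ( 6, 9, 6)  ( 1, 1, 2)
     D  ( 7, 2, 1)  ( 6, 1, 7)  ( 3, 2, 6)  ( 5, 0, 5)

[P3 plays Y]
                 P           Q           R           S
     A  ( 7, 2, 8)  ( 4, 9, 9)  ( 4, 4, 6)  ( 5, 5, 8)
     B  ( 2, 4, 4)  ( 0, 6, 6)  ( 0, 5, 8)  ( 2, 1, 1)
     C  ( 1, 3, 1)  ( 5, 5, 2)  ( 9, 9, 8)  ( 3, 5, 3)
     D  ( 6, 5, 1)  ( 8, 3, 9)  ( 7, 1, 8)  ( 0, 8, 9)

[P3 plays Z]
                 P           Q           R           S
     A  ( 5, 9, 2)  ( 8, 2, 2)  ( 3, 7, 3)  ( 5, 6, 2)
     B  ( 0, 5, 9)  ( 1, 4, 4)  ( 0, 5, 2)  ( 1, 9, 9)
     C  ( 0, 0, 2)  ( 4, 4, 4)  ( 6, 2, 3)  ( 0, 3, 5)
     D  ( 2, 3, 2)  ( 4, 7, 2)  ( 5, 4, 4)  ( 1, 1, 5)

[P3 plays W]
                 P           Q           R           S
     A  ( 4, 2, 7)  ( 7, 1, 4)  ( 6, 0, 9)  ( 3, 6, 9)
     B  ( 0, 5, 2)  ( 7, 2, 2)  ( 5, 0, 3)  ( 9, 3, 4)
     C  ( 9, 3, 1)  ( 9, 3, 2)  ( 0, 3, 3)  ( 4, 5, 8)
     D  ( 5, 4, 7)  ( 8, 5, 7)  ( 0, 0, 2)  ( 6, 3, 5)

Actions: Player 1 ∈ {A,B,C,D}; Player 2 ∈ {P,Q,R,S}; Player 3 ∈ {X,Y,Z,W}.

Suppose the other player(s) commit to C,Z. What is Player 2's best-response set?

u_2(P vs C,Z) = 0
u_2(Q vs C,Z) = 4
u_2(R vs C,Z) = 2
u_2(S vs C,Z) = 3
max payoff 4 at {Q}

P2 best: {Q}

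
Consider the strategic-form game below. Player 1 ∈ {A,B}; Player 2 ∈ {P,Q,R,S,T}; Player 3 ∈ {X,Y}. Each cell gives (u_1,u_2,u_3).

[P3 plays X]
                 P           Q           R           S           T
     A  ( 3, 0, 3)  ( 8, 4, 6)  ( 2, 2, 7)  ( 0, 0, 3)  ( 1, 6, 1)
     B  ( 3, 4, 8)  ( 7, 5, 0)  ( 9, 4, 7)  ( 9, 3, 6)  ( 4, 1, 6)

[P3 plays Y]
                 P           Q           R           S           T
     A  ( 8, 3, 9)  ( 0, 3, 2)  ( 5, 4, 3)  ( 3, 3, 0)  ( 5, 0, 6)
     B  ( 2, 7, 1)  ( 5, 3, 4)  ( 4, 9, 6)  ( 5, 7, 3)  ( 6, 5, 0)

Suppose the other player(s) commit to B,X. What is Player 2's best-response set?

BR_2 = {Q}

u_2(P vs B,X) = 4
u_2(Q vs B,X) = 5
u_2(R vs B,X) = 4
u_2(S vs B,X) = 3
u_2(T vs B,X) = 1
max payoff 5 at {Q}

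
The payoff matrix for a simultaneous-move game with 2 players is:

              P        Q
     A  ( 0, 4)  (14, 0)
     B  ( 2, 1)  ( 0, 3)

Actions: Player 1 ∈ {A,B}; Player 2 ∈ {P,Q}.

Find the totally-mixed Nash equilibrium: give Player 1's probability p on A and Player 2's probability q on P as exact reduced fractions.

P1 mixes 1/3 on A; P2 mixes 7/8 on P

P1 indiff ⇒ q·0+(1-q)·14 = q·2+(1-q)·0 ⇒ q(-2) = (1-q)(-14) ⇒ q = 7/8
P2 indiff ⇒ p·4+(1-p)·1 = p·0+(1-p)·3 ⇒ p(4) = (1-p)(2) ⇒ p = 1/3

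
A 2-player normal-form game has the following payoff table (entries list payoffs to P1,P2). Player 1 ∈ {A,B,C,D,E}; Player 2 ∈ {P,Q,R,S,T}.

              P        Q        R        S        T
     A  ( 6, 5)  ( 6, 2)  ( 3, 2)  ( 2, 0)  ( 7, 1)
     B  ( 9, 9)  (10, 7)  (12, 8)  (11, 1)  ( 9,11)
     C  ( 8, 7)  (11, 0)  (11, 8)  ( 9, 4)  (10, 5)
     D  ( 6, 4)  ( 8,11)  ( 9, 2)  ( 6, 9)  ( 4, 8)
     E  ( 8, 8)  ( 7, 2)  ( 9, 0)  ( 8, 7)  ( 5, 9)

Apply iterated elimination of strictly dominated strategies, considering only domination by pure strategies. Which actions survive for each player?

Remaining: P1:{B,C} P2:{P,R,T}

P1 drop A (B beats it: P:9>6 Q:10>6 R:12>3 S:11>2 T:9>7)
P1 drop D (B beats it: P:9>6 Q:10>8 R:12>9 S:11>6 T:9>4)
P1 drop E (B beats it: P:9>8 Q:10>7 R:12>9 S:11>8 T:9>5)
P2 drop Q (P beats it: B:9>7 C:7>0)
P2 drop S (P beats it: B:9>1 C:7>4)
P1→{B,C} P2→{P,R,T}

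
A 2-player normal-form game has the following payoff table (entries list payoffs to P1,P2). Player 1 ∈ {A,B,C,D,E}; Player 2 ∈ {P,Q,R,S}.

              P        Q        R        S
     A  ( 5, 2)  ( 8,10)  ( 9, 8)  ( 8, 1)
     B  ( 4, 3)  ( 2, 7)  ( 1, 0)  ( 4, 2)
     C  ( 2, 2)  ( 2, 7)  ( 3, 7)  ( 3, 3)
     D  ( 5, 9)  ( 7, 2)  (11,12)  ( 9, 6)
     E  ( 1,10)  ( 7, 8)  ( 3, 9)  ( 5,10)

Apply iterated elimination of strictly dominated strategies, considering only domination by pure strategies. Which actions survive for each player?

P1 drop B (A beats it: P:5>4 Q:8>2 R:9>1 S:8>4)
P1 drop C (A beats it: P:5>2 Q:8>2 R:9>3 S:8>3)
P1 drop E (A beats it: P:5>1 Q:8>7 R:9>3 S:8>5)
P2 drop P (R beats it: A:8>2 D:12>9)
P2 drop S (R beats it: A:8>1 D:12>6)
P1→{A,D} P2→{Q,R}

Survivors P1:{A,D} P2:{Q,R}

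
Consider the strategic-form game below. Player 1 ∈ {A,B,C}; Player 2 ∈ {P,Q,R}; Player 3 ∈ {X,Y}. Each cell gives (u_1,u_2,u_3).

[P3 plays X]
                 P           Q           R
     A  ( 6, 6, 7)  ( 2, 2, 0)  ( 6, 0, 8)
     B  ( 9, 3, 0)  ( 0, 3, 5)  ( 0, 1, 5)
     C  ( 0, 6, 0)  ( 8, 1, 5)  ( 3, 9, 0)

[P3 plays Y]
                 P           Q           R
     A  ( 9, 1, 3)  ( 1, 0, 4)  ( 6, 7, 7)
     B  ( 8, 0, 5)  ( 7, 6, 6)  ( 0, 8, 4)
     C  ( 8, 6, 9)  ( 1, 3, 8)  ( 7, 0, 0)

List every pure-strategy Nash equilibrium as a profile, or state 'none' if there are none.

PSNE: ∅

(A,P,X): not NE [P1→B gives 9>6]
(A,P,Y): not NE [P2→R gives 7>1; P3→X gives 7>3]
(A,Q,X): not NE [P1→C gives 8>2; P2→P gives 6>2; P3→Y gives 4>0]
(A,Q,Y): not NE [P1→B gives 7>1; P2→R gives 7>0]
(A,R,X): not NE [P2→P gives 6>0]
(A,R,Y): not NE [P1→C gives 7>6; P3→X gives 8>7]
(B,P,X): not NE [P3→Y gives 5>0]
(B,P,Y): not NE [P1→A gives 9>8; P2→R gives 8>0]
(B,Q,X): not NE [P1→C gives 8>0; P3→Y gives 6>5]
(B,Q,Y): not NE [P2→R gives 8>6]
(B,R,X): not NE [P1→A gives 6>0; P2→Q gives 3>1]
(B,R,Y): not NE [P1→C gives 7>0; P3→X gives 5>4]
(C,P,X): not NE [P1→B gives 9>0; P2→R gives 9>6; P3→Y gives 9>0]
(C,P,Y): not NE [P1→A gives 9>8]
(C,Q,X): not NE [P2→R gives 9>1; P3→Y gives 8>5]
(C,Q,Y): not NE [P1→B gives 7>1; P2→P gives 6>3]
(C,R,X): not NE [P1→A gives 6>3]
(C,R,Y): not NE [P2→P gives 6>0]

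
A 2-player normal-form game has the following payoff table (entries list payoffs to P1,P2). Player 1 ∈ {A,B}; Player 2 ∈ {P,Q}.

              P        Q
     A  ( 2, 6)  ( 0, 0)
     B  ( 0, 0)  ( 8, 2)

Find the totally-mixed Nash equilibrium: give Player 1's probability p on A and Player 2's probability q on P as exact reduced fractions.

P1 indiff ⇒ q·2+(1-q)·0 = q·0+(1-q)·8 ⇒ q(2) = (1-q)(8) ⇒ q = 4/5
P2 indiff ⇒ p·6+(1-p)·0 = p·0+(1-p)·2 ⇒ p(6) = (1-p)(2) ⇒ p = 1/4

P1 mixes 1/4 on A; P2 mixes 4/5 on P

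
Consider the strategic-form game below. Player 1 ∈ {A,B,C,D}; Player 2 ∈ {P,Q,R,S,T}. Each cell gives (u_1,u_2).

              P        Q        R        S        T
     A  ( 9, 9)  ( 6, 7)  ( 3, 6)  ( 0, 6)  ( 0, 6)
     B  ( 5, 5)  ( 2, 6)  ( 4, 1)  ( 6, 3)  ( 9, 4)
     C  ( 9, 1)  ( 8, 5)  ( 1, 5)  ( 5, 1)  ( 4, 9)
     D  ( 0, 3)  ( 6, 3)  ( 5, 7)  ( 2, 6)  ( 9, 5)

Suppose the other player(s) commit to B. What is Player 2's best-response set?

u_2(P vs B) = 5
u_2(Q vs B) = 6
u_2(R vs B) = 1
u_2(S vs B) = 3
u_2(T vs B) = 4
max payoff 6 at {Q}

P2 best: {Q}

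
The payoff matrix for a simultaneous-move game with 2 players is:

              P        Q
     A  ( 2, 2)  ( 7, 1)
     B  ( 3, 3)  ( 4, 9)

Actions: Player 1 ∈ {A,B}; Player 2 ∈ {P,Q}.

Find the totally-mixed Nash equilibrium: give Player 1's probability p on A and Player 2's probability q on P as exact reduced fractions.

P1 indiff ⇒ q·2+(1-q)·7 = q·3+(1-q)·4 ⇒ q(-1) = (1-q)(-3) ⇒ q = 3/4
P2 indiff ⇒ p·2+(1-p)·3 = p·1+(1-p)·9 ⇒ p(1) = (1-p)(6) ⇒ p = 6/7

(p,q) = (6/7, 3/4)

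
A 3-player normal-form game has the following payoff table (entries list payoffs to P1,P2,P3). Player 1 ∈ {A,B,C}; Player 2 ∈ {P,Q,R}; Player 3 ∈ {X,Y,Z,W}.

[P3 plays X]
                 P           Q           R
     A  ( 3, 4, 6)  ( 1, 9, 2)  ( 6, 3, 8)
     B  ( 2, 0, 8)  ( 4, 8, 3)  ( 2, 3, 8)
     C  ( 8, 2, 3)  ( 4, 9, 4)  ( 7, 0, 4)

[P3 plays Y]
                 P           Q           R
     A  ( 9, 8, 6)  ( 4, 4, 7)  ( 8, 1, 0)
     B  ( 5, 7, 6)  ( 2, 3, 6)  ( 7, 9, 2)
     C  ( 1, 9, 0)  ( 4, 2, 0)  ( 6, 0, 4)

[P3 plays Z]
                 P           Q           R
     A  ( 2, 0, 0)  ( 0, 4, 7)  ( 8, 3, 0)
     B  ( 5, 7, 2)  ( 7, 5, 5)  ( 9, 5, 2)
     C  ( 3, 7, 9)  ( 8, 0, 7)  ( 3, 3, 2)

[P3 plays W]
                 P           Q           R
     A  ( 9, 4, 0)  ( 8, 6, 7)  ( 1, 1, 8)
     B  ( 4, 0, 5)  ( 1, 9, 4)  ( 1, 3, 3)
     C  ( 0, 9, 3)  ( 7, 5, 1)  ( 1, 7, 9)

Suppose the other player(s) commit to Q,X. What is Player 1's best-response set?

u_1(A vs Q,X) = 1
u_1(B vs Q,X) = 4
u_1(C vs Q,X) = 4
max payoff 4 at {B,C}

BR_1 = {B,C}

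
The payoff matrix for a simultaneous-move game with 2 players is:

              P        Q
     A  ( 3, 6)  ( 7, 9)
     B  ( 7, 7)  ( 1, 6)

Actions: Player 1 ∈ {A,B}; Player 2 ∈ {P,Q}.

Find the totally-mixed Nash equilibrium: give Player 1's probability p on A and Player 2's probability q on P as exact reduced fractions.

P1 mixes 1/4 on A; P2 mixes 3/5 on P

P1 indiff ⇒ q·3+(1-q)·7 = q·7+(1-q)·1 ⇒ q(-4) = (1-q)(-6) ⇒ q = 3/5
P2 indiff ⇒ p·6+(1-p)·7 = p·9+(1-p)·6 ⇒ p(-3) = (1-p)(-1) ⇒ p = 1/4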